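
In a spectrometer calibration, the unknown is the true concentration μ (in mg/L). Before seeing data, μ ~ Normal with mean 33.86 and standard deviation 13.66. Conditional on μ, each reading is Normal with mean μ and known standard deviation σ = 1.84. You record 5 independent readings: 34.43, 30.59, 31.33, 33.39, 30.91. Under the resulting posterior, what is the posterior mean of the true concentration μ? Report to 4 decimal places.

For Normal data with known variance σ², a Normal(μ₀, σ₀²) prior on μ is conjugate. Posterior precision = 1/σ₀² + n/σ²; posterior mean is the precision-weighted average of μ₀ and x̄.
Σxᵢ = 34.43 + 30.59 + 31.33 + 33.39 + 30.91 = 160.65, so n·x̄ = 160.65.
σ₀² = 13.66² = 186.5956, σ² = 1.84² = 3.3856; σ² + n·σ₀² = 3.3856 + 5·186.5956 = 936.3636.
Posterior mean = (μ₀/σ₀² + n·x̄/σ²)/(1/σ₀² + n/σ²) = (σ²·μ₀ + σ₀²·n·x̄)/(σ² + n·σ₀²) = (3.3856·33.86 + 186.5956·160.65)/936.3636 = 30091.219556/936.3636 = 32.1363.

32.1363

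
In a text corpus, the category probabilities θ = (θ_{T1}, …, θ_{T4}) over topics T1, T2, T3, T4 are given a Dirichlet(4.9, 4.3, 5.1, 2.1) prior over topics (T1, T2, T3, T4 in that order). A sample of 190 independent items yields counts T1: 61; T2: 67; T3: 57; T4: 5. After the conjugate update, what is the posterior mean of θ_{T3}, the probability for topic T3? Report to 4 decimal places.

0.3009

The Dirichlet prior is conjugate to the Multinomial likelihood: each posterior αⱼ = prior αⱼ + observed count nⱼ.
Posterior concentration: (65.9, 71.3, 62.1, 7.1), total = 206.4.
E[θ_{T3}|data] = α_{T3}/Σα = 62.1/206.4 = 0.3009.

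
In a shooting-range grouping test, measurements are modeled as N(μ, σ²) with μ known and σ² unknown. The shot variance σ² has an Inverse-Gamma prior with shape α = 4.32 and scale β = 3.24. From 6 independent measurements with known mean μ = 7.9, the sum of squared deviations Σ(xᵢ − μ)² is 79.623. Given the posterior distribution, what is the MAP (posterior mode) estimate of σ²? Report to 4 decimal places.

5.1745

With known mean μ and an Inverse-Gamma(α, β) prior on σ², the Normal likelihood is conjugate: posterior is Inv-Gamma(α + n/2, β + Σ(xᵢ−μ)²/2).
Posterior: Inv-Gamma(4.32 + 6/2, 3.24 + 79.623/2) = Inv-Gamma(7.32, 43.0515).
Mode = β/(α+1) = 43.0515/8.32 = 5.1745.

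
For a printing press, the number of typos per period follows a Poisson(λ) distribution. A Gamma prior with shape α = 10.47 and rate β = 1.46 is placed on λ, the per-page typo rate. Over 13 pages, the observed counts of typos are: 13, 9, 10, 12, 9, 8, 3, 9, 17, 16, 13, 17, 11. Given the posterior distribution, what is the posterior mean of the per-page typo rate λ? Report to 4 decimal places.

With a Gamma(shape α, rate β) prior, the Poisson likelihood is conjugate: the posterior is Gamma(α + ΣXᵢ, β + n).
Sum of counts S = 147 over n = 13 pages.
Posterior: Gamma(α+S, β+n) = Gamma(10.47+147, 1.46+13) = Gamma(157.47, 14.46).
Posterior mean = α/β = 157.47/14.46 = 10.8900.

10.8900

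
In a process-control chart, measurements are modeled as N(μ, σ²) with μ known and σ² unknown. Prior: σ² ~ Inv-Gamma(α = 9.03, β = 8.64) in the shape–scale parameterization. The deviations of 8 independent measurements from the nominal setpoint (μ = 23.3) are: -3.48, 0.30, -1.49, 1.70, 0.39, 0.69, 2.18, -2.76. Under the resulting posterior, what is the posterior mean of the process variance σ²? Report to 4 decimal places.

With known mean μ and an Inverse-Gamma(α, β) prior on σ², the Normal likelihood is conjugate: posterior is Inv-Gamma(α + n/2, β + Σ(xᵢ−μ)²/2).
Σ(xᵢ−μ)² = (-3.48)² + (0.30)² + (-1.49)² + (1.70)² + (0.39)² + (0.69)² + (2.18)² + (-2.76)² = 30.3087.
Posterior: Inv-Gamma(9.03 + 8/2, 8.64 + 30.3087/2) = Inv-Gamma(13.03, 23.79435).
E[σ²|data] = β/(α−1) = 23.79435/12.03 = 1.9779.

1.9779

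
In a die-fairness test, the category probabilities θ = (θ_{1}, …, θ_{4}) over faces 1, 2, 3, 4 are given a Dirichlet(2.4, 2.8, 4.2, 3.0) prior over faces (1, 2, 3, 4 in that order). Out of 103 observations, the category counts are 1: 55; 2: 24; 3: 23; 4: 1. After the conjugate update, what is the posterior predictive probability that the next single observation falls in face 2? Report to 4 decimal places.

0.2322

The Dirichlet prior is conjugate to the Multinomial likelihood: each posterior αⱼ = prior αⱼ + observed count nⱼ.
Posterior concentration: (57.4, 26.8, 27.2, 4.0), total = 115.4.
P(next = 2 | data) = α_{2}/Σα = 0.2322.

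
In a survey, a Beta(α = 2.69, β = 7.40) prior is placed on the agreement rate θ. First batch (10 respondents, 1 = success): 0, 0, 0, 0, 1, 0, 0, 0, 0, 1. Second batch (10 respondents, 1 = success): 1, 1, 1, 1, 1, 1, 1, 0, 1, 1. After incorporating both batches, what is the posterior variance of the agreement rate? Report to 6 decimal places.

0.007976

The Beta prior is conjugate to a Binomial/Bernoulli likelihood; the update adds successes to α and failures to β.
After batch 1: Beta(2.69+2, 7.40+8) = Beta(4.69, 15.40).
After batch 2: Beta(4.69+9, 15.40+1) = Beta(13.69, 16.40).
Var = αβ/((α+β)²(α+β+1)) = 13.69·16.40/(30.09²·31.09) = 0.007976.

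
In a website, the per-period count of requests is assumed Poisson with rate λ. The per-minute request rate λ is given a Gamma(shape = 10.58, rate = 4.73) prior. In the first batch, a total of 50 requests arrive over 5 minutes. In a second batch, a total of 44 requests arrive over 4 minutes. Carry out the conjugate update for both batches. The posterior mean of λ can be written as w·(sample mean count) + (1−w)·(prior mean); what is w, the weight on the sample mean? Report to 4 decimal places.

0.6555

With a Gamma(shape α, rate β) prior, the Poisson likelihood is conjugate: the posterior is Gamma(α + ΣXᵢ, β + n).
Total number of minutes: n = 5 + 4 = 9.
Posterior mean = (α₀+S)/(β₀+n) = [n/(β₀+n)]·(S/n) + [β₀/(β₀+n)]·(α₀/β₀), so only n and β₀ enter the weight.
Weight on data w = n/(β₀+n) = 9/(4.73+9) = 9/13.73 = 0.6555.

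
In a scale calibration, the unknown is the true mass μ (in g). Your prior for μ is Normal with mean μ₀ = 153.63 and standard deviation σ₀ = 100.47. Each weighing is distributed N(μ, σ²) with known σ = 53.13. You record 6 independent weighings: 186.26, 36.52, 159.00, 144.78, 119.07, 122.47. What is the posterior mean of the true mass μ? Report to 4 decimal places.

For Normal data with known variance σ², a Normal(μ₀, σ₀²) prior on μ is conjugate. Posterior precision = 1/σ₀² + n/σ²; posterior mean is the precision-weighted average of μ₀ and x̄.
Σxᵢ = 186.26 + 36.52 + 159.00 + 144.78 + 119.07 + 122.47 = 768.1, so n·x̄ = 768.1.
σ₀² = 100.47² = 10094.2209, σ² = 53.13² = 2822.7969; σ² + n·σ₀² = 2822.7969 + 6·10094.2209 = 63388.1223.
Posterior mean = (μ₀/σ₀² + n·x̄/σ²)/(1/σ₀² + n/σ²) = (σ²·μ₀ + σ₀²·n·x̄)/(σ² + n·σ₀²) = (2822.7969·153.63 + 10094.2209·768.1)/63388.1223 = 8187037.361037/63388.1223 = 129.1573.

129.1573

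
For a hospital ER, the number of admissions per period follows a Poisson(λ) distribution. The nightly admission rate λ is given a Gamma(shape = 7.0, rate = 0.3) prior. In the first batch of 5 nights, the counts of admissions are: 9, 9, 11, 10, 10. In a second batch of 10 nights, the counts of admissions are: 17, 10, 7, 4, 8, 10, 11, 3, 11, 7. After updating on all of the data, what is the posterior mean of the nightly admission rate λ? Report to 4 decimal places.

With a Gamma(shape α, rate β) prior, the Poisson likelihood is conjugate: the posterior is Gamma(α + ΣXᵢ, β + n).
Batch 1: sum of counts S = 49 over n = 5 nights.
After batch 1: Gamma(α+S, β+n) = Gamma(7.0+49, 0.3+5) = Gamma(56.0, 5.3).
Batch 2: sum of counts S = 88 over n = 10 nights.
After batch 2: Gamma(α+S, β+n) = Gamma(56.0+88, 5.3+10) = Gamma(144.0, 15.3).
Posterior mean = α/β = 144.0/15.3 = 9.4118.

9.4118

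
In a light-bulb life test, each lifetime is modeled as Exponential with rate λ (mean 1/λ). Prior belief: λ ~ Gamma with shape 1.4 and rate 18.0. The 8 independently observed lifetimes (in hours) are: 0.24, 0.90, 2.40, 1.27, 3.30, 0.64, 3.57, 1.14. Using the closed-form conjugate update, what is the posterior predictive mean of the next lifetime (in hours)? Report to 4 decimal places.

3.7452

With a Gamma(shape α, rate β) prior on the exponential rate λ, the posterior after n observations with total T = Σxᵢ is Gamma(α+n, β+T).
Sum of observations T = 13.46 hours; n = 8.
Posterior: Gamma(1.4+8, 18.0+13.46) = Gamma(9.4, 31.46).
The predictive distribution for the next observation is Lomax; its mean is β/(α−1) = 31.46/8.4 = 3.7452.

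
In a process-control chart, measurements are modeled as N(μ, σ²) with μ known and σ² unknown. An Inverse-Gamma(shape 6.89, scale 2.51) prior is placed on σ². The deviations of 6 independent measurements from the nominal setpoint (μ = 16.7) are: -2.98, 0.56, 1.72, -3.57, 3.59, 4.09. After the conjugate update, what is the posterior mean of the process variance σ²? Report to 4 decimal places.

With known mean μ and an Inverse-Gamma(α, β) prior on σ², the Normal likelihood is conjugate: posterior is Inv-Gamma(α + n/2, β + Σ(xᵢ−μ)²/2).
Σ(xᵢ−μ)² = (-2.98)² + (0.56)² + (1.72)² + (-3.57)² + (3.59)² + (4.09)² = 54.5135.
Posterior: Inv-Gamma(6.89 + 6/2, 2.51 + 54.5135/2) = Inv-Gamma(9.89, 29.76675).
E[σ²|data] = β/(α−1) = 29.76675/8.89 = 3.3483.

3.3483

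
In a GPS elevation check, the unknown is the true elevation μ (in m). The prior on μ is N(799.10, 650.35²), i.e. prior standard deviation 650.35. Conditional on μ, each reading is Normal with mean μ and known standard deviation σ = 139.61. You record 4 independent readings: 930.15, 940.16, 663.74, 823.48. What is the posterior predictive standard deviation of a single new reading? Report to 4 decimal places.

For Normal data with known variance σ², a Normal(μ₀, σ₀²) prior on μ is conjugate. Posterior precision = 1/σ₀² + n/σ²; posterior mean is the precision-weighted average of μ₀ and x̄.
σ₀² = 650.35² = 422955.1225, σ² = 139.61² = 19490.9521; σ² + n·σ₀² = 19490.9521 + 4·422955.1225 = 1711311.4421.
Posterior precision = 1/σ₀² + n/σ² = 1/422955.1225 + 4/19490.9521 = (σ² + n·σ₀²)/(σ₀²σ²) = 1711311.4421/(422955.1225·19490.9521); posterior variance σₙ² = σ₀²σ²/(σ² + n·σ₀²) = 422955.1225·19490.9521/1711311.4421 = 4817.240059.
Predictive variance for one new observation = σₙ² + σ² = 422955.1225·19490.9521/1711311.4421 + 19490.9521 = σ²·(σ₀² + 1711311.4421)/1711311.4421 = 19490.9521·2134266.5646/1711311.4421 = 24308.192159; SD = √(19490.9521·2134266.5646/1711311.4421) = 155.9108.

155.9108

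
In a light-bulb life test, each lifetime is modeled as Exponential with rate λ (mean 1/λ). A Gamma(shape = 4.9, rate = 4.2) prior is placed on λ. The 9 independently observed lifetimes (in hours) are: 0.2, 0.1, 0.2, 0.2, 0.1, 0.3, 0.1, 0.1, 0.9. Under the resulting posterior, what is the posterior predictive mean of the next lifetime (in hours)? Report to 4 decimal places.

0.4961

With a Gamma(shape α, rate β) prior on the exponential rate λ, the posterior after n observations with total T = Σxᵢ is Gamma(α+n, β+T).
Sum of observations T = 2.2 hours; n = 9.
Posterior: Gamma(4.9+9, 4.2+2.2) = Gamma(13.9, 6.4).
The predictive distribution for the next observation is Lomax; its mean is β/(α−1) = 6.4/12.9 = 0.4961.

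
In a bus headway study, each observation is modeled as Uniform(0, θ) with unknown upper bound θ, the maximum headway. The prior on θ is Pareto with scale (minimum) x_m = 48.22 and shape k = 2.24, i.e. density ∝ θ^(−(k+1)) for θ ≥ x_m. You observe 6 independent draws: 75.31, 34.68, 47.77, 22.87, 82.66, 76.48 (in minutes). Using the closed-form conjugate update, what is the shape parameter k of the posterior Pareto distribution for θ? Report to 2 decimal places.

8.24

A Pareto(scale x_m, shape k) prior on the upper bound θ of Uniform(0, θ) is conjugate: posterior is Pareto(max(x_m, max xᵢ), k + n).
Sample maximum = 82.66; prior scale x_m = 48.22 → posterior scale = max = 82.66.
Posterior shape = 2.24 + 6 = 8.24.
Posterior shape k = 8.24.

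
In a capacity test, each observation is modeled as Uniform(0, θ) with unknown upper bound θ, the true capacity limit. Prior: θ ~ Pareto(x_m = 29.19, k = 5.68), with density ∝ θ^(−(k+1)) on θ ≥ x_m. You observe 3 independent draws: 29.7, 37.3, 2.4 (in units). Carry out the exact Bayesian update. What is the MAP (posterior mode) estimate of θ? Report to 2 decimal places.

37.30

A Pareto(scale x_m, shape k) prior on the upper bound θ of Uniform(0, θ) is conjugate: posterior is Pareto(max(x_m, max xᵢ), k + n).
Sample maximum = 37.3; prior scale x_m = 29.19 → posterior scale = max = 37.30.
Posterior shape = 5.68 + 3 = 8.68.
The Pareto density is decreasing on [x_m, ∞), so the mode is x_m = 37.30.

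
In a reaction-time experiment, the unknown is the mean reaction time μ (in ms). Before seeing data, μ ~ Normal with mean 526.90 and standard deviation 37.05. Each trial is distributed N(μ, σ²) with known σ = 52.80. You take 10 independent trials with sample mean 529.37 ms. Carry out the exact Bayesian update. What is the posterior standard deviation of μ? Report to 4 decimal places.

For Normal data with known variance σ², a Normal(μ₀, σ₀²) prior on μ is conjugate. Posterior precision = 1/σ₀² + n/σ²; posterior mean is the precision-weighted average of μ₀ and x̄.
σ₀² = 37.05² = 1372.7025, σ² = 52.80² = 2787.84; σ² + n·σ₀² = 2787.84 + 10·1372.7025 = 16514.865.
Posterior precision = 1/σ₀² + n/σ² = 1/1372.7025 + 10/2787.84 = (σ² + n·σ₀²)/(σ₀²σ²) = 16514.865/(1372.7025·2787.84); posterior variance σₙ² = σ₀²σ²/(σ² + n·σ₀²) = 1372.7025·2787.84/16514.865 = 231.723053.
Posterior SD = √σₙ² = √(1372.7025·2787.84/16514.865) = 15.2225.

15.2225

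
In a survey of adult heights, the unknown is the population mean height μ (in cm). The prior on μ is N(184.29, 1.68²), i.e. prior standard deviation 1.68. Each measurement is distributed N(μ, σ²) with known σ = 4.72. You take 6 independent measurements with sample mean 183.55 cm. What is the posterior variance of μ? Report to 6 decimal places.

1.603521

For Normal data with known variance σ², a Normal(μ₀, σ₀²) prior on μ is conjugate. Posterior precision = 1/σ₀² + n/σ²; posterior mean is the precision-weighted average of μ₀ and x̄.
σ₀² = 1.68² = 2.8224, σ² = 4.72² = 22.2784; σ² + n·σ₀² = 22.2784 + 6·2.8224 = 39.2128.
Posterior precision = 1/σ₀² + n/σ² = 1/2.8224 + 6/22.2784 = (σ² + n·σ₀²)/(σ₀²σ²) = 39.2128/(2.8224·22.2784); posterior variance σₙ² = σ₀²σ²/(σ² + n·σ₀²) = 2.8224·22.2784/39.2128 = 1.603521.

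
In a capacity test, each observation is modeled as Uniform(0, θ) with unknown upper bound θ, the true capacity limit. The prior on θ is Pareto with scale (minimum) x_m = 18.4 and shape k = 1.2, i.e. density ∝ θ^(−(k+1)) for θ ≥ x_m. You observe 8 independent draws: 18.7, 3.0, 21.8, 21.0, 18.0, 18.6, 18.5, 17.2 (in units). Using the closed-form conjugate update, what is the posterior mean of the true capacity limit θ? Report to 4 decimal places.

A Pareto(scale x_m, shape k) prior on the upper bound θ of Uniform(0, θ) is conjugate: posterior is Pareto(max(x_m, max xᵢ), k + n).
Sample maximum = 21.8; prior scale x_m = 18.4 → posterior scale = max = 21.8.
Posterior shape = 1.2 + 8 = 9.2.
E[θ|data] = k·x_m/(k−1) = 9.2·21.8/8.2 = 24.4585.

24.4585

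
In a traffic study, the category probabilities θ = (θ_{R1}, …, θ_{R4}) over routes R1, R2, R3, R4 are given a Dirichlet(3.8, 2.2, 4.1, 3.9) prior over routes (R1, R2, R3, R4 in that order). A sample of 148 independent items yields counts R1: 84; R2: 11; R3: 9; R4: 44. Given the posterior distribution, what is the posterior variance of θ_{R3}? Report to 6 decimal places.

0.000456

The Dirichlet prior is conjugate to the Multinomial likelihood: each posterior αⱼ = prior αⱼ + observed count nⱼ.
Posterior concentration: (87.8, 13.2, 13.1, 47.9), total = 162.0.
Var[θ_j] = α_j(Σα−α_j)/((Σα)²(Σα+1)) = 13.1·148.9/(162.0²·163.0) = 0.000456.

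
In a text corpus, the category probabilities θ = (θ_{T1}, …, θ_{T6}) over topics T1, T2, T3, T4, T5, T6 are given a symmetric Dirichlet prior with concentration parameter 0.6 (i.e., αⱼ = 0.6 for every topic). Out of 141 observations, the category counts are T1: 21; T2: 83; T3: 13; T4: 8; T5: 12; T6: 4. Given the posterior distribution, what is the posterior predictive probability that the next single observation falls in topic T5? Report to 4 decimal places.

0.0871

The Dirichlet prior is conjugate to the Multinomial likelihood: each posterior αⱼ = prior αⱼ + observed count nⱼ.
Posterior concentration: (21.6, 83.6, 13.6, 8.6, 12.6, 4.6), total = 144.6.
P(next = T5 | data) = α_{T5}/Σα = 0.0871.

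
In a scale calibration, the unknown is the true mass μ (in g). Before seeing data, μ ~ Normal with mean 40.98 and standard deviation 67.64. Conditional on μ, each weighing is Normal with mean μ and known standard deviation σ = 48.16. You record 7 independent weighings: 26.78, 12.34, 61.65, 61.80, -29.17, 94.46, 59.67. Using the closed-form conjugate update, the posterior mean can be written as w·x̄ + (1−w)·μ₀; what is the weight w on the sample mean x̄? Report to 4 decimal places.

For Normal data with known variance σ², a Normal(μ₀, σ₀²) prior on μ is conjugate. Posterior precision = 1/σ₀² + n/σ²; posterior mean is the precision-weighted average of μ₀ and x̄.
σ₀² = 67.64² = 4575.1696, σ² = 48.16² = 2319.3856. Prior precision 1/σ₀² = 1/4575.1696; data precision n/σ² = 7/2319.3856.
w = (n/σ²)/(1/σ₀² + n/σ²) = n·σ₀²/(σ² + n·σ₀²) = 7·4575.1696/(2319.3856 + 7·4575.1696) = 32026.1872/34345.5728 = 0.9325.

0.9325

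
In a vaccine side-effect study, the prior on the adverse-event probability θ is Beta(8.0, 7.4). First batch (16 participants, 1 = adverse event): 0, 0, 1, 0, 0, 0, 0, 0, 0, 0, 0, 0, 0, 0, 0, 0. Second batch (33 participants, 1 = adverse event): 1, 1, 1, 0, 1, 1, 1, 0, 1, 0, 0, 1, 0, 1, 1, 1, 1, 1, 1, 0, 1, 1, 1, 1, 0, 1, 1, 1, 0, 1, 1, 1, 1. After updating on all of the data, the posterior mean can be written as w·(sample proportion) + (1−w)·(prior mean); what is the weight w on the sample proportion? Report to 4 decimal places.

0.7609

The Beta prior is conjugate to a Binomial/Bernoulli likelihood; the update adds successes to α and failures to β.
Total number of participants: n = 16 + 33 = 49.
Posterior mean = (α₀+k)/(α₀+β₀+n) = [n/(α₀+β₀+n)]·(k/n) + [(α₀+β₀)/(α₀+β₀+n)]·α₀/(α₀+β₀), so only n and the prior enter the weight.
The weight on the data is w = n/(α₀+β₀+n) = 49/(8.0+7.4+49) = 49/64.4 = 0.7609.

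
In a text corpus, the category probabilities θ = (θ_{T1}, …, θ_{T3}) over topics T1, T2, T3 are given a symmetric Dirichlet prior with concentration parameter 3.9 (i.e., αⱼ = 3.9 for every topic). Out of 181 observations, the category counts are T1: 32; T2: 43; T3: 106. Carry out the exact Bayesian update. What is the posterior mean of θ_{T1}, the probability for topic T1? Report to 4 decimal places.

The Dirichlet prior is conjugate to the Multinomial likelihood: each posterior αⱼ = prior αⱼ + observed count nⱼ.
Posterior concentration: (35.9, 46.9, 109.9), total = 192.7.
E[θ_{T1}|data] = α_{T1}/Σα = 35.9/192.7 = 0.1863.

0.1863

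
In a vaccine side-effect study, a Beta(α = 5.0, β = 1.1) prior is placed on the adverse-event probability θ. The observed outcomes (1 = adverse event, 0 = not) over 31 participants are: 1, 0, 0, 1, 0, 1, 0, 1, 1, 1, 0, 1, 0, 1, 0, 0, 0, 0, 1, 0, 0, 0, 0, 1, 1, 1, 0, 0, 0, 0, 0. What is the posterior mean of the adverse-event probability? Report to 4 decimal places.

0.4582

The Beta prior is conjugate to a Binomial/Bernoulli likelihood; the update adds successes to α and failures to β.
Posterior: Beta(α+k, β+n−k) = Beta(5.0+12, 1.1+19) = Beta(17.0, 20.1).
Posterior mean = α/(α+β) = 17.0/37.1 = 0.4582.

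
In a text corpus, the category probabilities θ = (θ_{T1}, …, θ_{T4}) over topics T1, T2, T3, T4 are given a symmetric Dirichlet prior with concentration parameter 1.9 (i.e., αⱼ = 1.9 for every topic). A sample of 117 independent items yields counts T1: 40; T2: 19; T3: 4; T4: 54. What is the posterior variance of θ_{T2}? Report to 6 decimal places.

The Dirichlet prior is conjugate to the Multinomial likelihood: each posterior αⱼ = prior αⱼ + observed count nⱼ.
Posterior concentration: (41.9, 20.9, 5.9, 55.9), total = 124.6.
Var[θ_j] = α_j(Σα−α_j)/((Σα)²(Σα+1)) = 20.9·103.7/(124.6²·125.6) = 0.001111.

0.001111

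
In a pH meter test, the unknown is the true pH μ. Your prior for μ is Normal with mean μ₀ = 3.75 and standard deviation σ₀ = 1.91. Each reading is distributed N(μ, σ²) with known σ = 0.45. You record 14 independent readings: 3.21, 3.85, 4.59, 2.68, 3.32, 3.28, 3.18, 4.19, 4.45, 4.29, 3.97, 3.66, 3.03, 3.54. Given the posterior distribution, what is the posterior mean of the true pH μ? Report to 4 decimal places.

3.6604

For Normal data with known variance σ², a Normal(μ₀, σ₀²) prior on μ is conjugate. Posterior precision = 1/σ₀² + n/σ²; posterior mean is the precision-weighted average of μ₀ and x̄.
Σxᵢ = 3.21 + 3.85 + 4.59 + 2.68 + 3.32 + 3.28 + 3.18 + 4.19 + 4.45 + 4.29 + 3.97 + 3.66 + 3.03 + 3.54 = 51.24, so n·x̄ = 51.24.
σ₀² = 1.91² = 3.6481, σ² = 0.45² = 0.2025; σ² + n·σ₀² = 0.2025 + 14·3.6481 = 51.2759.
Posterior mean = (μ₀/σ₀² + n·x̄/σ²)/(1/σ₀² + n/σ²) = (σ²·μ₀ + σ₀²·n·x̄)/(σ² + n·σ₀²) = (0.2025·3.75 + 3.6481·51.24)/51.2759 = 187.688019/51.2759 = 3.6604.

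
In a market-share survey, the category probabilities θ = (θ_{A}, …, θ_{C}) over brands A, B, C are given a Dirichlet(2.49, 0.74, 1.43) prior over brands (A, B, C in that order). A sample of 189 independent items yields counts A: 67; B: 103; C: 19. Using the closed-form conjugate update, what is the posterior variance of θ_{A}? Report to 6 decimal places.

0.001182

The Dirichlet prior is conjugate to the Multinomial likelihood: each posterior αⱼ = prior αⱼ + observed count nⱼ.
Posterior concentration: (69.49, 103.74, 20.43), total = 193.66.
Var[θ_j] = α_j(Σα−α_j)/((Σα)²(Σα+1)) = 69.49·124.17/(193.66²·194.66) = 0.001182.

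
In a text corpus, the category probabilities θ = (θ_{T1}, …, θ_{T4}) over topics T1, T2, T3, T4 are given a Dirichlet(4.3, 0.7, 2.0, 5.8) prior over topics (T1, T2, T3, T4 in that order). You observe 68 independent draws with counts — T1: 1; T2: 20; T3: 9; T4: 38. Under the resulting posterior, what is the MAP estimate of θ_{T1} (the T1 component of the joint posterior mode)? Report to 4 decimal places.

The Dirichlet prior is conjugate to the Multinomial likelihood: each posterior αⱼ = prior αⱼ + observed count nⱼ.
Posterior concentration: (5.3, 20.7, 11.0, 43.8), total = 80.8.
Joint mode component: (α_{T1}−1)/(Σα−K) = 4.3/76.8 = 0.0560.

0.0560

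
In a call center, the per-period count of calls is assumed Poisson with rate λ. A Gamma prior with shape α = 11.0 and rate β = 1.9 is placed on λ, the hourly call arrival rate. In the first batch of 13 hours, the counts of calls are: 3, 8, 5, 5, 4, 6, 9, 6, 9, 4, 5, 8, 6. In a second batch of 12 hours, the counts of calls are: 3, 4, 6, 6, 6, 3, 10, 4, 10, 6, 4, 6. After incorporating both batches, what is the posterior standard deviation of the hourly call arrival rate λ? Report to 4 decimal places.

0.4658

With a Gamma(shape α, rate β) prior, the Poisson likelihood is conjugate: the posterior is Gamma(α + ΣXᵢ, β + n).
Batch 1: sum of counts S = 78 over n = 13 hours.
After batch 1: Gamma(α+S, β+n) = Gamma(11.0+78, 1.9+13) = Gamma(89.0, 14.9).
Batch 2: sum of counts S = 68 over n = 12 hours.
After batch 2: Gamma(α+S, β+n) = Gamma(89.0+68, 14.9+12) = Gamma(157.0, 26.9).
SD = √α/β = √157.0/26.9 = 0.4658.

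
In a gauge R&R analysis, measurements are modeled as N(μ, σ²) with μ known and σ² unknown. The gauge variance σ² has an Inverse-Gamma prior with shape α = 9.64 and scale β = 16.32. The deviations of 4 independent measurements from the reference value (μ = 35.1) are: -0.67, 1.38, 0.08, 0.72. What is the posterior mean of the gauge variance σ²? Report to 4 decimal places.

With known mean μ and an Inverse-Gamma(α, β) prior on σ², the Normal likelihood is conjugate: posterior is Inv-Gamma(α + n/2, β + Σ(xᵢ−μ)²/2).
Σ(xᵢ−μ)² = (-0.67)² + (1.38)² + (0.08)² + (0.72)² = 2.8781.
Posterior: Inv-Gamma(9.64 + 4/2, 16.32 + 2.8781/2) = Inv-Gamma(11.64, 17.75905).
E[σ²|data] = β/(α−1) = 17.75905/10.64 = 1.6691.

1.6691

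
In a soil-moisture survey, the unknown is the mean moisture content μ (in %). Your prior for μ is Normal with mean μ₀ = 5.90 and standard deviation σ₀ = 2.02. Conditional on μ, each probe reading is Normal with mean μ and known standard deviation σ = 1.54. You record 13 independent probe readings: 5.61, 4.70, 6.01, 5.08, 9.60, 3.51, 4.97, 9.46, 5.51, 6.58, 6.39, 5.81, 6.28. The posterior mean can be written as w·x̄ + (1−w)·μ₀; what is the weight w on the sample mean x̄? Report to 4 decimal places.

For Normal data with known variance σ², a Normal(μ₀, σ₀²) prior on μ is conjugate. Posterior precision = 1/σ₀² + n/σ²; posterior mean is the precision-weighted average of μ₀ and x̄.
σ₀² = 2.02² = 4.0804, σ² = 1.54² = 2.3716. Prior precision 1/σ₀² = 1/4.0804; data precision n/σ² = 13/2.3716.
w = (n/σ²)/(1/σ₀² + n/σ²) = n·σ₀²/(σ² + n·σ₀²) = 13·4.0804/(2.3716 + 13·4.0804) = 53.0452/55.4168 = 0.9572.

0.9572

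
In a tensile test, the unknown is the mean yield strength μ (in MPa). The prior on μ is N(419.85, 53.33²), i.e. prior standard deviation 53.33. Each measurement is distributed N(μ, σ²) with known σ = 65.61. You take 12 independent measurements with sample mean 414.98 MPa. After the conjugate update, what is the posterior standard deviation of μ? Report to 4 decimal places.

17.8478

For Normal data with known variance σ², a Normal(μ₀, σ₀²) prior on μ is conjugate. Posterior precision = 1/σ₀² + n/σ²; posterior mean is the precision-weighted average of μ₀ and x̄.
σ₀² = 53.33² = 2844.0889, σ² = 65.61² = 4304.6721; σ² + n·σ₀² = 4304.6721 + 12·2844.0889 = 38433.7389.
Posterior precision = 1/σ₀² + n/σ² = 1/2844.0889 + 12/4304.6721 = (σ² + n·σ₀²)/(σ₀²σ²) = 38433.7389/(2844.0889·4304.6721); posterior variance σₙ² = σ₀²σ²/(σ² + n·σ₀²) = 2844.0889·4304.6721/38433.7389 = 318.544864.
Posterior SD = √σₙ² = √(2844.0889·4304.6721/38433.7389) = 17.8478.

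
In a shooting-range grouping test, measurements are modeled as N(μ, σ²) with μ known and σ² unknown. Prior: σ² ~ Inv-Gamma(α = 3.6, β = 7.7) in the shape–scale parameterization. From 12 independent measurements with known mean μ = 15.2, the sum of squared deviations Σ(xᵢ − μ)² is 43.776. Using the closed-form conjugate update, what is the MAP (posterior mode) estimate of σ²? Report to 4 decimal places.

2.7913

With known mean μ and an Inverse-Gamma(α, β) prior on σ², the Normal likelihood is conjugate: posterior is Inv-Gamma(α + n/2, β + Σ(xᵢ−μ)²/2).
Posterior: Inv-Gamma(3.6 + 12/2, 7.7 + 43.776/2) = Inv-Gamma(9.60, 29.5880).
Mode = β/(α+1) = 29.5880/10.60 = 2.7913.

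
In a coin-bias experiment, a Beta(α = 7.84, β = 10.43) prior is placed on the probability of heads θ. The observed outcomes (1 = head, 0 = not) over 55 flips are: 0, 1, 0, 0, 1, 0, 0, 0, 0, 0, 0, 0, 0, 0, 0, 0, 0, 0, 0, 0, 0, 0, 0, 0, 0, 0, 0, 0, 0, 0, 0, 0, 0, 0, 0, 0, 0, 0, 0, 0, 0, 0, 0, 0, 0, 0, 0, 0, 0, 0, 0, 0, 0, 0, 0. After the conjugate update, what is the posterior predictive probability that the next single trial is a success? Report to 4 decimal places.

0.1343

The Beta prior is conjugate to a Binomial/Bernoulli likelihood; the update adds successes to α and failures to β.
Posterior: Beta(α+k, β+n−k) = Beta(7.84+2, 10.43+53) = Beta(9.84, 63.43).
For a single future Bernoulli trial, P(success | data) = α/(α+β) = 0.1343.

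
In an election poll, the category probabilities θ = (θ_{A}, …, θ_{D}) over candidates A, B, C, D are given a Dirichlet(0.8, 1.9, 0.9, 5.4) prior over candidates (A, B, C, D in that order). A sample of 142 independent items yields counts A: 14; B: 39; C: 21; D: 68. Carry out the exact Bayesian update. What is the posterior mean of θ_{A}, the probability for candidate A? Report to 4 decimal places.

0.0980

The Dirichlet prior is conjugate to the Multinomial likelihood: each posterior αⱼ = prior αⱼ + observed count nⱼ.
Posterior concentration: (14.8, 40.9, 21.9, 73.4), total = 151.0.
E[θ_{A}|data] = α_{A}/Σα = 14.8/151.0 = 0.0980.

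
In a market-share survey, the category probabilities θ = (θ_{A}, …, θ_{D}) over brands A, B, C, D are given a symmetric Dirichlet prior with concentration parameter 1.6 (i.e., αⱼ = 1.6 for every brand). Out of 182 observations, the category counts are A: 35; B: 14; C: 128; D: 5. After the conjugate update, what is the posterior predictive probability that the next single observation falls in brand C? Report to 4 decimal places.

The Dirichlet prior is conjugate to the Multinomial likelihood: each posterior αⱼ = prior αⱼ + observed count nⱼ.
Posterior concentration: (36.6, 15.6, 129.6, 6.6), total = 188.4.
P(next = C | data) = α_{C}/Σα = 0.6879.

0.6879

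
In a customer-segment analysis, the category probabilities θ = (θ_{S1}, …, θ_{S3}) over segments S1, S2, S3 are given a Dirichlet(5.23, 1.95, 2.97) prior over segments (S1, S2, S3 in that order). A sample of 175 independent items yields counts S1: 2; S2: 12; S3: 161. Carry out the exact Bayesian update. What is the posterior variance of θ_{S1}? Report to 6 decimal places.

The Dirichlet prior is conjugate to the Multinomial likelihood: each posterior αⱼ = prior αⱼ + observed count nⱼ.
Posterior concentration: (7.23, 13.95, 163.97), total = 185.15.
Var[θ_j] = α_j(Σα−α_j)/((Σα)²(Σα+1)) = 7.23·177.92/(185.15²·186.15) = 0.000202.

0.000202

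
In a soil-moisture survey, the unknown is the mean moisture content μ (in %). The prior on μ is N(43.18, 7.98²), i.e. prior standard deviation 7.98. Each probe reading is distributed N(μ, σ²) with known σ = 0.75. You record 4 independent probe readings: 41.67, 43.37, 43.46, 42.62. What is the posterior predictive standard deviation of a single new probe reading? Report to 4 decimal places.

For Normal data with known variance σ², a Normal(μ₀, σ₀²) prior on μ is conjugate. Posterior precision = 1/σ₀² + n/σ²; posterior mean is the precision-weighted average of μ₀ and x̄.
σ₀² = 7.98² = 63.6804, σ² = 0.75² = 0.5625; σ² + n·σ₀² = 0.5625 + 4·63.6804 = 255.2841.
Posterior precision = 1/σ₀² + n/σ² = 1/63.6804 + 4/0.5625 = (σ² + n·σ₀²)/(σ₀²σ²) = 255.2841/(63.6804·0.5625); posterior variance σₙ² = σ₀²σ²/(σ² + n·σ₀²) = 63.6804·0.5625/255.2841 = 0.140315.
Predictive variance for one new observation = σₙ² + σ² = 63.6804·0.5625/255.2841 + 0.5625 = σ²·(σ₀² + 255.2841)/255.2841 = 0.5625·318.9645/255.2841 = 0.702815; SD = √(0.5625·318.9645/255.2841) = 0.8383.

0.8383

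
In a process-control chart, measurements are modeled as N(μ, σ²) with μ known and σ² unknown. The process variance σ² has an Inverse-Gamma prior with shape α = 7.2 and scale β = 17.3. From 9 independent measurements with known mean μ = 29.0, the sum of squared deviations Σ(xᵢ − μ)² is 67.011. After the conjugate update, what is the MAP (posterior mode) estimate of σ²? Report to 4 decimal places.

4.0004

With known mean μ and an Inverse-Gamma(α, β) prior on σ², the Normal likelihood is conjugate: posterior is Inv-Gamma(α + n/2, β + Σ(xᵢ−μ)²/2).
Posterior: Inv-Gamma(7.2 + 9/2, 17.3 + 67.011/2) = Inv-Gamma(11.70, 50.8055).
Mode = β/(α+1) = 50.8055/12.70 = 4.0004.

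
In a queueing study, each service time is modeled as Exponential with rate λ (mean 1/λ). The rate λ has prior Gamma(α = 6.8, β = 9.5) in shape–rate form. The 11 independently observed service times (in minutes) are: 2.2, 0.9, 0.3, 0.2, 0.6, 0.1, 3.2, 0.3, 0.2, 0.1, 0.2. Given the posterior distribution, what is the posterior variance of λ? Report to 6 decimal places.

With a Gamma(shape α, rate β) prior on the exponential rate λ, the posterior after n observations with total T = Σxᵢ is Gamma(α+n, β+T).
Sum of observations T = 8.3 minutes; n = 11.
Posterior: Gamma(6.8+11, 9.5+8.3) = Gamma(17.8, 17.8).
Var = α/β² = 0.056180.

0.056180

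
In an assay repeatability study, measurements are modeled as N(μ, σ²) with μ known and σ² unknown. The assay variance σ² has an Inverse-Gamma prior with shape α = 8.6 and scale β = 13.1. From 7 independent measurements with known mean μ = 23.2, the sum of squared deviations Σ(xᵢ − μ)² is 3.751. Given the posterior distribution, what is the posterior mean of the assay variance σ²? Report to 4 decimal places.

With known mean μ and an Inverse-Gamma(α, β) prior on σ², the Normal likelihood is conjugate: posterior is Inv-Gamma(α + n/2, β + Σ(xᵢ−μ)²/2).
Posterior: Inv-Gamma(8.6 + 7/2, 13.1 + 3.751/2) = Inv-Gamma(12.10, 14.9755).
E[σ²|data] = β/(α−1) = 14.9755/11.10 = 1.3491.

1.3491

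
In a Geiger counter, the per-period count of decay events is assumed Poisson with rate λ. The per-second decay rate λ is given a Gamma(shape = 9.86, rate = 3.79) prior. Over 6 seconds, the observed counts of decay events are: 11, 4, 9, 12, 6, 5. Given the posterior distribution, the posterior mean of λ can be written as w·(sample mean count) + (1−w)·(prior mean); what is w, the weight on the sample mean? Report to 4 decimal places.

0.6129

With a Gamma(shape α, rate β) prior, the Poisson likelihood is conjugate: the posterior is Gamma(α + ΣXᵢ, β + n).
Posterior mean = (α₀+S)/(β₀+n) = [n/(β₀+n)]·(S/n) + [β₀/(β₀+n)]·(α₀/β₀), so only n and β₀ enter the weight.
Weight on data w = n/(β₀+n) = 6/(3.79+6) = 6/9.79 = 0.6129.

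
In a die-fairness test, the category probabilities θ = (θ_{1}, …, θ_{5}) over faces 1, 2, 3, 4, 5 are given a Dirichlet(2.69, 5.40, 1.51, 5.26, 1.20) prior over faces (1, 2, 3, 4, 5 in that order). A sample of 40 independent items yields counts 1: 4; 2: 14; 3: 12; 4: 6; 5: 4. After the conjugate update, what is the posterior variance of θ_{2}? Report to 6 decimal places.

The Dirichlet prior is conjugate to the Multinomial likelihood: each posterior αⱼ = prior αⱼ + observed count nⱼ.
Posterior concentration: (6.69, 19.40, 13.51, 11.26, 5.20), total = 56.06.
Var[θ_j] = α_j(Σα−α_j)/((Σα)²(Σα+1)) = 19.40·36.66/(56.06²·57.06) = 0.003966.

0.003966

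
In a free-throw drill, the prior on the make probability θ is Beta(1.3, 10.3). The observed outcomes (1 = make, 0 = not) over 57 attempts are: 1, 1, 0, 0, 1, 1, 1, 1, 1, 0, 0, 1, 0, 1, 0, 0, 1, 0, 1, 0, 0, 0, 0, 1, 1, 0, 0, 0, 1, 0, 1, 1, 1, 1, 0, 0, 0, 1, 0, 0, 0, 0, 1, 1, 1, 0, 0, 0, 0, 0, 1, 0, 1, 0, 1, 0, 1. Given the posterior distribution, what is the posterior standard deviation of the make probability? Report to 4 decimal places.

The Beta prior is conjugate to a Binomial/Bernoulli likelihood; the update adds successes to α and failures to β.
Posterior: Beta(α+k, β+n−k) = Beta(1.3+26, 10.3+31) = Beta(27.3, 41.3).
Var = αβ/((α+β)²(α+β+1)) = 27.3·41.3/(68.6²·69.6) = 0.00344235; SD = √0.00344235 = 0.0587.

0.0587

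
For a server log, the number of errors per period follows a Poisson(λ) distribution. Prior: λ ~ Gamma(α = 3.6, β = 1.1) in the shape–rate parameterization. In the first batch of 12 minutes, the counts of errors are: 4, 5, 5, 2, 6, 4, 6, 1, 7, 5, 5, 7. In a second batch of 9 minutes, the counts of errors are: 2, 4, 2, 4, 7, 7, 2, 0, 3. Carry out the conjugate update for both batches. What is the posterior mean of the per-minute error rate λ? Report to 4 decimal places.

4.1448

With a Gamma(shape α, rate β) prior, the Poisson likelihood is conjugate: the posterior is Gamma(α + ΣXᵢ, β + n).
Batch 1: sum of counts S = 57 over n = 12 minutes.
After batch 1: Gamma(α+S, β+n) = Gamma(3.6+57, 1.1+12) = Gamma(60.6, 13.1).
Batch 2: sum of counts S = 31 over n = 9 minutes.
After batch 2: Gamma(α+S, β+n) = Gamma(60.6+31, 13.1+9) = Gamma(91.6, 22.1).
Posterior mean = α/β = 91.6/22.1 = 4.1448.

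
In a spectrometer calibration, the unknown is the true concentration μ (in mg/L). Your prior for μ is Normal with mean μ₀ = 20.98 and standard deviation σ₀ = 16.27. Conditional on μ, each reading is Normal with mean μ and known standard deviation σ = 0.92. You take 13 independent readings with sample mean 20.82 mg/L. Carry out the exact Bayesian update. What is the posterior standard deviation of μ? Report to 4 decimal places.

0.2551

For Normal data with known variance σ², a Normal(μ₀, σ₀²) prior on μ is conjugate. Posterior precision = 1/σ₀² + n/σ²; posterior mean is the precision-weighted average of μ₀ and x̄.
σ₀² = 16.27² = 264.7129, σ² = 0.92² = 0.8464; σ² + n·σ₀² = 0.8464 + 13·264.7129 = 3442.1141.
Posterior precision = 1/σ₀² + n/σ² = 1/264.7129 + 13/0.8464 = (σ² + n·σ₀²)/(σ₀²σ²) = 3442.1141/(264.7129·0.8464); posterior variance σₙ² = σ₀²σ²/(σ² + n·σ₀²) = 264.7129·0.8464/3442.1141 = 0.065092.
Posterior SD = √σₙ² = √(264.7129·0.8464/3442.1141) = 0.2551.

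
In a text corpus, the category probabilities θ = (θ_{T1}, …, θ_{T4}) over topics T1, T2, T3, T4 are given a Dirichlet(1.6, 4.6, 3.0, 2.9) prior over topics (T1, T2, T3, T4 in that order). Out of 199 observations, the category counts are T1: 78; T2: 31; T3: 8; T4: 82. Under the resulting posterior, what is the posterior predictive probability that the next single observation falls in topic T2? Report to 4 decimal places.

0.1686

The Dirichlet prior is conjugate to the Multinomial likelihood: each posterior αⱼ = prior αⱼ + observed count nⱼ.
Posterior concentration: (79.6, 35.6, 11.0, 84.9), total = 211.1.
P(next = T2 | data) = α_{T2}/Σα = 0.1686.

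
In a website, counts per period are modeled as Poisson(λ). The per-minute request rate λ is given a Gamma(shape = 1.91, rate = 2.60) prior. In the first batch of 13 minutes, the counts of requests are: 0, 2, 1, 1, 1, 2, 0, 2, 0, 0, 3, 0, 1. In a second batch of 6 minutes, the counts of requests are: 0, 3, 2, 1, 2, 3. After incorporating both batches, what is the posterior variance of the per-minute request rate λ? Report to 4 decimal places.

With a Gamma(shape α, rate β) prior, the Poisson likelihood is conjugate: the posterior is Gamma(α + ΣXᵢ, β + n).
Batch 1: sum of counts S = 13 over n = 13 minutes.
After batch 1: Gamma(α+S, β+n) = Gamma(1.91+13, 2.60+13) = Gamma(14.91, 15.60).
Batch 2: sum of counts S = 11 over n = 6 minutes.
After batch 2: Gamma(α+S, β+n) = Gamma(14.91+11, 15.60+6) = Gamma(25.91, 21.60).
Var = α/β² = 25.91/21.60² = 0.0555.

0.0555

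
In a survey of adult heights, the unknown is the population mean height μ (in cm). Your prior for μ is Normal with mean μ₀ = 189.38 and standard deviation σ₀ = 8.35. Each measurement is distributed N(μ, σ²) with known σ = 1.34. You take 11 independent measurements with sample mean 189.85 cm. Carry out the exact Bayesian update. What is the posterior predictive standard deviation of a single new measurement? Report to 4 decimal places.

1.3994

For Normal data with known variance σ², a Normal(μ₀, σ₀²) prior on μ is conjugate. Posterior precision = 1/σ₀² + n/σ²; posterior mean is the precision-weighted average of μ₀ and x̄.
σ₀² = 8.35² = 69.7225, σ² = 1.34² = 1.7956; σ² + n·σ₀² = 1.7956 + 11·69.7225 = 768.7431.
Posterior precision = 1/σ₀² + n/σ² = 1/69.7225 + 11/1.7956 = (σ² + n·σ₀²)/(σ₀²σ²) = 768.7431/(69.7225·1.7956); posterior variance σₙ² = σ₀²σ²/(σ² + n·σ₀²) = 69.7225·1.7956/768.7431 = 0.162855.
Predictive variance for one new observation = σₙ² + σ² = 69.7225·1.7956/768.7431 + 1.7956 = σ²·(σ₀² + 768.7431)/768.7431 = 1.7956·838.4656/768.7431 = 1.958455; SD = √(1.7956·838.4656/768.7431) = 1.3994.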